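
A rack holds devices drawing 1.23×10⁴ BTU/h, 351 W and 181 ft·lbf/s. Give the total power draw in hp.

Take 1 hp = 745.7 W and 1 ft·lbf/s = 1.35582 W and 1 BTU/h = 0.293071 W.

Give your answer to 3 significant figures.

5.63 hp

1.23×10⁴ BTU/h × 0.293071 = 3604.77 W
351 W (already W)
181 ft·lbf/s × 1.35582 = 245.403 W
Sum: 3604.77 + 351 + 245.403 = 4201.17 W
In hp: 4201.17 / 745.7 = 5.63386 hp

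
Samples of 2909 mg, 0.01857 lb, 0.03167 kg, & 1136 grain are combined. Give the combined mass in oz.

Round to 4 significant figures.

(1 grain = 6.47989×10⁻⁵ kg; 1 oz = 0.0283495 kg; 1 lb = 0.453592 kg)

4.113 oz

2909 mg × 10⁻⁶ → 0.002909 kg
0.01857 lb × 0.453592 → 0.0084232 kg
0.03167 kg (already kg)
1136 grain × 6.47989×10⁻⁵ → 0.0736116 kg
Total: 0.002909 + 0.0084232 + 0.03167 + 0.0736116 = 0.116614 kg
In oz: 0.116614 / 0.0283495 = 4.11344 oz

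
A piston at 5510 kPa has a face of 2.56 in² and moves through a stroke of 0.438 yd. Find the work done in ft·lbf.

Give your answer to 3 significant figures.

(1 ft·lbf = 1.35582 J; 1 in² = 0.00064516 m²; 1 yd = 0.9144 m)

2690 ft·lbf

5510 kPa → 5.51×10⁶ Pa
2.56 in² → 0.00165161 m²
F = P × A = 5.51×10⁶ × 0.00165161 = 9100.37 N
0.438 yd → 0.400507 m
W = F × d = 9100.37 × 0.400507 = 3644.76 J
In ft·lbf: 3644.76 / 1.35582 = 2688.23 ft·lbf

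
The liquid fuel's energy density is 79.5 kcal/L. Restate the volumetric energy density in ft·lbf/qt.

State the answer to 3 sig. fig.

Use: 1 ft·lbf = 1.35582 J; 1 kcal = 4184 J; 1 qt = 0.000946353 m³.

2.32×10⁵ ft·lbf/qt

79.5 kcal/L × 4184 J/kcal ÷ 0.001 m³/L = 3.32628×10⁸ J/m³
3.32628×10⁸ J/m³ ÷ 1.35582 J/ft·lbf × 0.000946353 m³/qt = 232172 ft·lbf/qt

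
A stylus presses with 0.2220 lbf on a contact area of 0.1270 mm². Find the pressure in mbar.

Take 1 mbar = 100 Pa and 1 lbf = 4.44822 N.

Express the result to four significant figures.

7.776×10⁴ mbar

0.2220 lbf × 4.44822 → 0.987505 N
0.1270 mm² × 10⁻⁶ → 1.27×10⁻⁷ m²
P = F / A = 0.987505 N / 1.27×10⁻⁷ m² = 7.77563×10⁶ Pa
7.77563×10⁶ Pa ÷ (100 Pa/mbar) = 77756.3 mbar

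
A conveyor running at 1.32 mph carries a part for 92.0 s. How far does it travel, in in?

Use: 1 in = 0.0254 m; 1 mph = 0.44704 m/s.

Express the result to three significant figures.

1.32 mph × 0.44704 → 0.590093 m/s
d = v × t = 0.590093 m/s × 92 s = 54.2886 m
54.2886 m ÷ (0.0254 m/in) = 2137.35 in

2140 in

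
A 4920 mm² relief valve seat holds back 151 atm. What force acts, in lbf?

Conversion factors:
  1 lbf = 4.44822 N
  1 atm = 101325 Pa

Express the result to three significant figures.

151 atm × 101325 → 1.53001×10⁷ Pa
4920 mm² × 10⁻⁶ → 0.00492 m²
F = P × A = 1.53001×10⁷ Pa × 0.00492 m² = 75276.5 N
75276.5 N ÷ (4.44822 N/lbf) = 16922.8 lbf

1.69×10⁴ lbf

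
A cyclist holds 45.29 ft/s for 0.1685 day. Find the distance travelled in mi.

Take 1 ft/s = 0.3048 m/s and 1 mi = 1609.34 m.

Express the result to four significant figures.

124.9 mi

45.29 ft/s × 0.3048 → 13.8044 m/s
0.1685 day × 86400 → 14558.4 s
d = v × t = 13.8044 m/s × 14558.4 s = 200970 m
200970 m ÷ (1609.34 m/mi) = 124.877 mi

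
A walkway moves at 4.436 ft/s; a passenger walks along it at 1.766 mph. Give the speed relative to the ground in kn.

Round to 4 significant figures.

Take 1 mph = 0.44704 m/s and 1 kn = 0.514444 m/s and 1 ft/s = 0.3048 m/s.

4.163 kn

4.436 ft/s × 0.3048 = 1.35209 m/s
1.766 mph × 0.44704 = 0.789473 m/s
Total: 1.35209 + 0.789473 = 2.14156 m/s
In kn: 2.14156 / 0.514444 = 4.16286 kn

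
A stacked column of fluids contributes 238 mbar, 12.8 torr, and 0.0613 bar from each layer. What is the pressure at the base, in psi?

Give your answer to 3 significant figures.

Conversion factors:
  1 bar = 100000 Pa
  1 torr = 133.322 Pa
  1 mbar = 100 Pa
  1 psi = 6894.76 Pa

4.59 psi

238 mbar × 100 = 23800 Pa
12.8 torr × 133.322 = 1706.52 Pa
0.0613 bar × 100000 = 6130 Pa
Combined: 23800 + 1706.52 + 6130 = 31636.5 Pa
In psi: 31636.5 / 6894.76 = 4.58848 psi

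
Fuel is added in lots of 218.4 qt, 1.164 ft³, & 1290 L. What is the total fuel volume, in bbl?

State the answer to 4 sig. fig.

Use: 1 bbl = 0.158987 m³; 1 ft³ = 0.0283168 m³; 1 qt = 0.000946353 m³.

218.4 qt × 0.000946353 = 0.206683 m³
1.164 ft³ × 0.0283168 = 0.0329608 m³
1290 L × 0.001 = 1.29 m³
Combined: 0.206683 + 0.0329608 + 1.29 = 1.52964 m³
In bbl: 1.52964 / 0.158987 = 9.62116 bbl

9.621 bbl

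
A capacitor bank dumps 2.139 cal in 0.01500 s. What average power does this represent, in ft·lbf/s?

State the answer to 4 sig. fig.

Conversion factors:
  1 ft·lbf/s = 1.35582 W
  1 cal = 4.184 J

440.1 ft·lbf/s

2.139 cal × 4.184 → 8.94958 J
P = E / t = 8.94958 J / 0.015 s = 596.639 W
596.639 W ÷ (1.35582 W/ft·lbf/s) = 440.058 ft·lbf/s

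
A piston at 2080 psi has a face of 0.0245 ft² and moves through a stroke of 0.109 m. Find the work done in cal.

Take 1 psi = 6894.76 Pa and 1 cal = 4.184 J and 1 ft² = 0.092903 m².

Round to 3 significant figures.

2080 psi → 1.43411×10⁷ Pa
0.0245 ft² → 0.00227612 m²
F = P × A = 1.43411×10⁷ × 0.00227612 = 32642.1 N
W = F × d = 32642.1 × 0.109 = 3557.99 J
In cal: 3557.99 / 4.184 = 850.38 cal

850 cal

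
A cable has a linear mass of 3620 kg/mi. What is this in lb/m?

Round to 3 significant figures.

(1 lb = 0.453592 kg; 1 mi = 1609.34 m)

4.96 lb/m

3620 kg/mi ÷ 1609.34 m/mi = 2.24937 kg/m
2.24937 kg/m ÷ 0.453592 kg/lb = 4.95902 lb/m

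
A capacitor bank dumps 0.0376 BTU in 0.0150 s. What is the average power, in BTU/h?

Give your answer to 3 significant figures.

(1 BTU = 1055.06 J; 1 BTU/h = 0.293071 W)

9020 BTU/h

0.0376 BTU × 1055.06 = 39.6703 J
P = E / t = 39.6703 J / 0.015 s = 2644.69 W
2644.69 W ÷ (0.293071 W/BTU/h) = 9024.06 BTU/h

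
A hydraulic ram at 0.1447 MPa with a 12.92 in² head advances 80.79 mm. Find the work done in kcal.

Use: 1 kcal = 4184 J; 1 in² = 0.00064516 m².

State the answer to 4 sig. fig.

0.02329 kcal

0.1447 MPa → 144700 Pa
12.92 in² → 0.00833547 m²
F = P × A = 144700 × 0.00833547 = 1206.14 N
80.79 mm → 0.08079 m
W = F × d = 1206.14 × 0.08079 = 97.4441 J
In kcal: 97.4441 / 4184 = 0.0232897 kcal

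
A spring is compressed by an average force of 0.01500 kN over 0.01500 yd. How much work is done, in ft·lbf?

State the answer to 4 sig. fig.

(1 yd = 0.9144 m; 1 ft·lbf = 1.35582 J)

0.01500 kN × 1000 = 15 N
0.01500 yd × 0.9144 = 0.013716 m
W = F × d = 15 N × 0.013716 m = 0.20574 J
0.20574 J ÷ (1.35582 J/ft·lbf) = 0.151746 ft·lbf

0.1517 ft·lbf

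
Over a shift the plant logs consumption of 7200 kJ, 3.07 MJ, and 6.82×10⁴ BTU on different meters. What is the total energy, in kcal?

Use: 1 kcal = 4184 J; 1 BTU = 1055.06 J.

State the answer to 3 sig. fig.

1.97×10⁴ kcal

7200 kJ × 1000 → 7.2×10⁶ J
3.07 MJ × 1000000 → 3.07×10⁶ J
6.82×10⁴ BTU × 1055.06 → 7.19551×10⁷ J
Combined: 7.2×10⁶ + 3.07×10⁶ + 7.19551×10⁷ = 8.22251×10⁷ J
In kcal: 8.22251×10⁷ / 4184 = 19652.3 kcal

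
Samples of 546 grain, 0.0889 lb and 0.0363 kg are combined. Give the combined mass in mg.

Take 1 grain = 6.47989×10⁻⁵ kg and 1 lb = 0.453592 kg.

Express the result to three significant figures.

546 grain × 6.47989×10⁻⁵ = 0.0353802 kg
0.0889 lb × 0.453592 = 0.0403243 kg
0.0363 kg (already kg)
Combined: 0.0353802 + 0.0403243 + 0.0363 = 0.112004 kg
In mg: 0.112004 / 10⁻⁶ = 112004 mg

1.12×10⁵ mg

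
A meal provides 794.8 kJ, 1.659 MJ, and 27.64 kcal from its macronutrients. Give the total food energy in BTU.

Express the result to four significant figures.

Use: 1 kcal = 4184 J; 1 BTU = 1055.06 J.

2435 BTU

794.8 kJ × 1000 = 794800 J
1.659 MJ × 1000000 = 1.659×10⁶ J
27.64 kcal × 4184 = 115646 J
Sum: 794800 + 1.659×10⁶ + 115646 = 2.56945×10⁶ J
In BTU: 2.56945×10⁶ / 1055.06 = 2435.36 BTU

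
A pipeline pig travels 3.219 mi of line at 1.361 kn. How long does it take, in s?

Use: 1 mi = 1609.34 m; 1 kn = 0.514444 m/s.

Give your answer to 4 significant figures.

3.219 mi × 1609.34 → 5180.47 m
1.361 kn × 0.514444 → 0.700158 m/s
t = d / v = 5180.47 m / 0.700158 m/s = 7399 s

7399 s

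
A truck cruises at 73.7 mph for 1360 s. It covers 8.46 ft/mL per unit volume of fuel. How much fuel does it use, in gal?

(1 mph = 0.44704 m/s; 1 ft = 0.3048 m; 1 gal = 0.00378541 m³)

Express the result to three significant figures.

4.59 gal

73.7 mph → 32.9468 m/s
d = v × t = 32.9468 × 1360 = 44807.6 m
8.46 ft/mL → 2.57861×10⁶ m/m³
V = d / (distance per unit fuel) = 44807.6 / 2.57861×10⁶ = 0.0173766 m³
In gal: 0.0173766 / 0.00378541 = 4.59041 gal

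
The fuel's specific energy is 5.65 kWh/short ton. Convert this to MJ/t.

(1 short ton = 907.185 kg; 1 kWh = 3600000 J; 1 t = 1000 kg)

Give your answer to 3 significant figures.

5.65 kWh/short ton × 3600000 J/kWh ÷ 907.185 kg/short ton = 22421 J/kg
22421 J/kg ÷ 1000000 J/MJ × 1000 kg/t = 22.421 MJ/t

22.4 MJ/t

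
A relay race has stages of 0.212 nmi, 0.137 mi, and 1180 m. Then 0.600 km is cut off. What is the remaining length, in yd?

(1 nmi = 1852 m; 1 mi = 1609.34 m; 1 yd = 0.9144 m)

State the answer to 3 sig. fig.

0.212 nmi × 1852 = 392.624 m
0.137 mi × 1609.34 = 220.48 m
1180 m (already m)
0.600 km × 1000 = 600 m
Sum: 392.624 + 220.48 + 1180 − 600 = 1193.1 m
In yd: 1193.1 / 0.9144 = 1304.79 yd

1300 yd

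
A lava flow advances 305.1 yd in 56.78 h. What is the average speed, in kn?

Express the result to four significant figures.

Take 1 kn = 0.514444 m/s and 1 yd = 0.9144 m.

0.002653 kn

305.1 yd × 0.9144 → 278.983 m
56.78 h × 3600 → 204408 s
v = d / t = 278.983 m / 204408 s = 0.00136483 m/s
0.00136483 m/s ÷ (0.514444 m/s/kn) = 0.00265302 kn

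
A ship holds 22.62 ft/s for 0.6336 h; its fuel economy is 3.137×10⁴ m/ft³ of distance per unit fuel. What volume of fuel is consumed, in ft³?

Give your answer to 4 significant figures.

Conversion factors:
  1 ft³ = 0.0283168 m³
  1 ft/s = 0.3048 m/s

0.5013 ft³

22.62 ft/s → 6.89458 m/s
0.6336 h → 2280.96 s
d = v × t = 6.89458 × 2280.96 = 15726.3 m
3.137×10⁴ m/ft³ → 1.10782×10⁶ m/m³
V = d / (distance per unit fuel) = 15726.3 / 1.10782×10⁶ = 0.0141957 m³
In ft³: 0.0141957 / 0.0283168 = 0.501317 ft³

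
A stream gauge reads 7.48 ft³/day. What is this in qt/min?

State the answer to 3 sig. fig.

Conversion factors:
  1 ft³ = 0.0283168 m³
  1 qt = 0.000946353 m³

7.48 ft³/day × 0.0283168 m³/ft³ ÷ 86400 s/day = 2.4515×10⁻⁶ m³/s
2.4515×10⁻⁶ m³/s ÷ 0.000946353 m³/qt × 60 s/min = 0.155428 qt/min

0.155 qt/min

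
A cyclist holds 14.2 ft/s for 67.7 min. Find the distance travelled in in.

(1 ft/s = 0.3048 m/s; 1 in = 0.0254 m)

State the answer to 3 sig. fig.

14.2 ft/s × 0.3048 → 4.32816 m/s
67.7 min × 60 → 4062 s
d = v × t = 4.32816 m/s × 4062 s = 17581 m
17581 m ÷ (0.0254 m/in) = 692165 in

6.92×10⁵ in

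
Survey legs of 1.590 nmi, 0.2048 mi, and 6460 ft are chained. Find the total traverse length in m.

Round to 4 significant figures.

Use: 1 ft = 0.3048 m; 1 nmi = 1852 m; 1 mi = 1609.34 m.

1.590 nmi × 1852 = 2944.68 m
0.2048 mi × 1609.34 = 329.593 m
6460 ft × 0.3048 = 1969.01 m
Total: 2944.68 + 329.593 + 1969.01 = 5243.28 m

5243 m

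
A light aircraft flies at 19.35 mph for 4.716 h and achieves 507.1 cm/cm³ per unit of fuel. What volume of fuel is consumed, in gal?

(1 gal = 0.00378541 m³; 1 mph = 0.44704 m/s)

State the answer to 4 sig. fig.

19.35 mph → 8.65022 m/s
4.716 h → 16977.6 s
d = v × t = 8.65022 × 16977.6 = 146860 m
507.1 cm/cm³ → 5.071×10⁶ m/m³
V = d / (distance per unit fuel) = 146860 / 5.071×10⁶ = 0.0289608 m³
In gal: 0.0289608 / 0.00378541 = 7.65064 gal

7.651 gal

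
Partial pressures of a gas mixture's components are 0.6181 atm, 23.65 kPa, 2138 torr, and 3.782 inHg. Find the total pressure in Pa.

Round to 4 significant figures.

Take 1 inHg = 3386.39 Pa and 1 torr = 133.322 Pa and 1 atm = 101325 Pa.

0.6181 atm × 101325 = 62629 Pa
23.65 kPa × 1000 = 23650 Pa
2138 torr × 133.322 = 285042 Pa
3.782 inHg × 3386.39 = 12807.3 Pa
Sum: 62629 + 23650 + 285042 + 12807.3 = 384128 Pa

3.841×10⁵ Pa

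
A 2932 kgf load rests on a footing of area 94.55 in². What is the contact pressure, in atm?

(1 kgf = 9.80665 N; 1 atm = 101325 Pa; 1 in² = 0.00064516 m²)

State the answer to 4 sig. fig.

2932 kgf × 9.80665 → 28753.1 N
94.55 in² × 0.00064516 → 0.0609999 m²
P = F / A = 28753.1 N / 0.0609999 m² = 471363 Pa
471363 Pa ÷ (101325 Pa/atm) = 4.65199 atm

4.652 atm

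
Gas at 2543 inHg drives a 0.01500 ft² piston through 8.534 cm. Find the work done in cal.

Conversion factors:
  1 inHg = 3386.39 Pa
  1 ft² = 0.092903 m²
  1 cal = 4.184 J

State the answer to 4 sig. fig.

244.8 cal

2543 inHg → 8.61159×10⁶ Pa
0.01500 ft² → 0.00139354 m²
F = P × A = 8.61159×10⁶ × 0.00139354 = 12000.6 N
8.534 cm → 0.08534 m
W = F × d = 12000.6 × 0.08534 = 1024.13 J
In cal: 1024.13 / 4.184 = 244.773 cal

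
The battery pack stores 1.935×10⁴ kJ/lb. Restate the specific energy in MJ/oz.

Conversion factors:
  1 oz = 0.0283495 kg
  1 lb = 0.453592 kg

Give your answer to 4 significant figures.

1.935×10⁴ kJ/lb × 1000 J/kJ ÷ 0.453592 kg/lb = 4.26595×10⁷ J/kg
4.26595×10⁷ J/kg ÷ 1000000 J/MJ × 0.0283495 kg/oz = 1.20938 MJ/oz

1.209 MJ/oz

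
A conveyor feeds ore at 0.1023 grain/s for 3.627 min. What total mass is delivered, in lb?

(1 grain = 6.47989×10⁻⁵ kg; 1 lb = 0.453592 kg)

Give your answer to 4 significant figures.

0.1023 grain/s → 6.62893×10⁻⁶ kg/s
3.627 min → 217.62 s
m = ṁ × t = 6.62893×10⁻⁶ × 217.62 = 0.00144259 kg
In lb: 0.00144259 / 0.453592 = 0.00318037 lb

0.003180 lb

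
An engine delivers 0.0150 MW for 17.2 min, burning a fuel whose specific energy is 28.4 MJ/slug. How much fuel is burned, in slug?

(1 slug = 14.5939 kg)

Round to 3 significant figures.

0.545 slug

0.0150 MW → 15000 W
17.2 min → 1032 s
E = P × t = 15000 × 1032 = 1.548×10⁷ J
28.4 MJ/slug → 1.94602×10⁶ J/kg
m = E / e_s = 1.548×10⁷ / 1.94602×10⁶ = 7.9547 kg
In slug: 7.9547 / 14.5939 = 0.54507 slug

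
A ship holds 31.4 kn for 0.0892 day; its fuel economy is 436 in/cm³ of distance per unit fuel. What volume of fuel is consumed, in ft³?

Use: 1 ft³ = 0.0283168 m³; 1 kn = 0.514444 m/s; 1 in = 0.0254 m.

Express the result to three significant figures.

31.4 kn → 16.1535 m/s
0.0892 day → 7706.88 s
d = v × t = 16.1535 × 7706.88 = 124493 m
436 in/cm³ → 1.10744×10⁷ m/m³
V = d / (distance per unit fuel) = 124493 / 1.10744×10⁷ = 0.0112415 m³
In ft³: 0.0112415 / 0.0283168 = 0.39699 ft³

0.397 ft³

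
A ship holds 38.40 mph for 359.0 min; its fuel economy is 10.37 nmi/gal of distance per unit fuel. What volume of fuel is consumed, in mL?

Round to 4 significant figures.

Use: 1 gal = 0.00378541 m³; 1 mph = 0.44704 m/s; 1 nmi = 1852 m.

38.40 mph → 17.1663 m/s
359.0 min → 21540 s
d = v × t = 17.1663 × 21540 = 369762 m
10.37 nmi/gal → 5.07349×10⁶ m/m³
V = d / (distance per unit fuel) = 369762 / 5.07349×10⁶ = 0.0728812 m³
In mL: 0.0728812 / 10⁻⁶ = 72881.2 mL

7.288×10⁴ mL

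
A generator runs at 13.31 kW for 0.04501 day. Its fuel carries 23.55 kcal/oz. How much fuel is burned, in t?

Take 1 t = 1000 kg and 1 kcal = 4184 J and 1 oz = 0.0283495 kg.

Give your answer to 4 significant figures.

13.31 kW → 13310 W
0.04501 day → 3888.86 s
E = P × t = 13310 × 3888.86 = 5.17607×10⁷ J
23.55 kcal/oz → 3.47566×10⁶ J/kg
m = E / e_s = 5.17607×10⁷ / 3.47566×10⁶ = 14.8923 kg
In t: 14.8923 / 1000 = 0.0148923 t

0.01489 t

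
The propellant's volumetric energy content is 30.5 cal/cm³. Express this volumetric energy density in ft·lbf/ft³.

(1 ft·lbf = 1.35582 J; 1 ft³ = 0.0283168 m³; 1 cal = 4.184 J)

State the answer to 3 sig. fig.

2.67×10⁶ ft·lbf/ft³

30.5 cal/cm³ × 4.184 J/cal ÷ 10⁻⁶ m³/cm³ = 1.27612×10⁸ J/m³
1.27612×10⁸ J/m³ ÷ 1.35582 J/ft·lbf × 0.0283168 m³/ft³ = 2.66522×10⁶ ft·lbf/ft³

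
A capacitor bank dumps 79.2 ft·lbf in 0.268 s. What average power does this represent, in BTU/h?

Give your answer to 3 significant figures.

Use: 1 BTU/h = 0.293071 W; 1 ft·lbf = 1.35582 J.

1370 BTU/h

79.2 ft·lbf × 1.35582 → 107.381 J
P = E / t = 107.381 J / 0.268 s = 400.675 W
400.675 W ÷ (0.293071 W/BTU/h) = 1367.16 BTU/h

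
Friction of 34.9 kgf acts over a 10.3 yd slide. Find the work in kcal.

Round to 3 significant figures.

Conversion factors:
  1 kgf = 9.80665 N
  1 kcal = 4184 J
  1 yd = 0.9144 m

0.770 kcal

34.9 kgf × 9.80665 = 342.252 N
10.3 yd × 0.9144 = 9.41832 m
W = F × d = 342.252 N × 9.41832 m = 3223.44 J
3223.44 J ÷ (4184 J/kcal) = 0.770421 kcal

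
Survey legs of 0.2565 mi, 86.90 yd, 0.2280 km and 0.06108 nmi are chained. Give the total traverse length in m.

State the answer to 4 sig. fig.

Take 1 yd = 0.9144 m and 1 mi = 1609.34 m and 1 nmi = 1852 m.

833.4 m

0.2565 mi × 1609.34 → 412.796 m
86.90 yd × 0.9144 → 79.4614 m
0.2280 km × 1000 → 228 m
0.06108 nmi × 1852 → 113.12 m
Combined: 412.796 + 79.4614 + 228 + 113.12 = 833.377 m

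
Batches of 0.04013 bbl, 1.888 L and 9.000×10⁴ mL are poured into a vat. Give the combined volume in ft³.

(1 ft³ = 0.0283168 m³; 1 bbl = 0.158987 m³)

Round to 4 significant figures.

3.470 ft³

0.04013 bbl × 0.158987 → 0.00638015 m³
1.888 L × 0.001 → 0.001888 m³
9.000×10⁴ mL × 10⁻⁶ → 0.09 m³
Total: 0.00638015 + 0.001888 + 0.09 = 0.0982682 m³
In ft³: 0.0982682 / 0.0283168 = 3.47031 ft³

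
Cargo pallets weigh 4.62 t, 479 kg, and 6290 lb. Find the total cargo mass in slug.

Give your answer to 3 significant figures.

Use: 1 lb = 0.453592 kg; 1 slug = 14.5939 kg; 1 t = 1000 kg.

4.62 t × 1000 → 4620 kg
479 kg (already kg)
6290 lb × 0.453592 → 2853.09 kg
Total: 4620 + 479 + 2853.09 = 7952.09 kg
In slug: 7952.09 / 14.5939 = 544.891 slug

545 slug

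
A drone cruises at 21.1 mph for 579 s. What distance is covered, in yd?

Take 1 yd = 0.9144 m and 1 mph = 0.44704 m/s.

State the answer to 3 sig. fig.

21.1 mph × 0.44704 → 9.43254 m/s
d = v × t = 9.43254 m/s × 579 s = 5461.44 m
5461.44 m ÷ (0.9144 m/yd) = 5972.7 yd

5970 yd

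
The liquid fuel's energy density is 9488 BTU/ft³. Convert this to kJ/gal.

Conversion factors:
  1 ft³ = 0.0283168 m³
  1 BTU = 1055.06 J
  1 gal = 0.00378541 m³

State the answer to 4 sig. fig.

1338 kJ/gal

9488 BTU/ft³ × 1055.06 J/BTU ÷ 0.0283168 m³/ft³ = 3.53515×10⁸ J/m³
3.53515×10⁸ J/m³ ÷ 1000 J/kJ × 0.00378541 m³/gal = 1338.2 kJ/gal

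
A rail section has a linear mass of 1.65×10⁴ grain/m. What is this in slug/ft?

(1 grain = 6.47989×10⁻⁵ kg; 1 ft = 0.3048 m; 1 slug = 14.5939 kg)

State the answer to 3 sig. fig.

1.65×10⁴ grain/m × 6.47989×10⁻⁵ kg/grain = 1.06918 kg/m
1.06918 kg/m ÷ 14.5939 kg/slug × 0.3048 m/ft = 0.0223303 slug/ft

0.0223 slug/ft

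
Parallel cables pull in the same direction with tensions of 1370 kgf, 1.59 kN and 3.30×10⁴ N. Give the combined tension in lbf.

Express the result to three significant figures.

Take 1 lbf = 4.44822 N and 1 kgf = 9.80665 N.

1.08×10⁴ lbf

1370 kgf × 9.80665 → 13435.1 N
1.59 kN × 1000 → 1590 N
3.30×10⁴ N (already N)
Combined: 13435.1 + 1590 + 33000 = 48025.1 N
In lbf: 48025.1 / 4.44822 = 10796.5 lbf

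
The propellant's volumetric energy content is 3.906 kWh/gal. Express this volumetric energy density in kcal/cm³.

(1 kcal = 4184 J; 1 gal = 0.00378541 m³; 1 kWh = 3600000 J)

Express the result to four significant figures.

3.906 kWh/gal × 3600000 J/kWh ÷ 0.00378541 m³/gal = 3.71468×10⁹ J/m³
3.71468×10⁹ J/m³ ÷ 4184 J/kcal × 10⁻⁶ m³/cm³ = 0.88783 kcal/cm³

0.8878 kcal/cm³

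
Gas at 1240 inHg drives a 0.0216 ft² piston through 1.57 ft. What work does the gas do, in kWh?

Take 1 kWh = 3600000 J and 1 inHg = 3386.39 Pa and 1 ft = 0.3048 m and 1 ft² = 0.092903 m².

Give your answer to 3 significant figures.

1240 inHg → 4.19912×10⁶ Pa
0.0216 ft² → 0.0020067 m²
F = P × A = 4.19912×10⁶ × 0.0020067 = 8426.37 N
1.57 ft → 0.478536 m
W = F × d = 8426.37 × 0.478536 = 4032.32 J
In kWh: 4032.32 / 3600000 = 0.00112009 kWh

0.00112 kWh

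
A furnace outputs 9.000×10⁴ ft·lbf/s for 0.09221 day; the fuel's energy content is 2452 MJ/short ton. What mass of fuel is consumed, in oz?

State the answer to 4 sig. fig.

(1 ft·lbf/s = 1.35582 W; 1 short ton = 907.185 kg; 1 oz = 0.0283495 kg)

9.000×10⁴ ft·lbf/s → 122024 W
0.09221 day → 7966.94 s
E = P × t = 122024 × 7966.94 = 9.72158×10⁸ J
2452 MJ/short ton → 2.70287×10⁶ J/kg
m = E / e_s = 9.72158×10⁸ / 2.70287×10⁶ = 359.676 kg
In oz: 359.676 / 0.0283495 = 12687.2 oz

1.269×10⁴ oz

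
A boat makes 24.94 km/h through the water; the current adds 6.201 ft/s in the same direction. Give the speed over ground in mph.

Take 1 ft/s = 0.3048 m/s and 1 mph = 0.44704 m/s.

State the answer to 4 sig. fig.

24.94 km/h × (1/3.6) = 6.92778 m/s
6.201 ft/s × 0.3048 = 1.89006 m/s
Total: 6.92778 + 1.89006 = 8.81784 m/s
In mph: 8.81784 / 0.44704 = 19.7249 mph

19.72 mph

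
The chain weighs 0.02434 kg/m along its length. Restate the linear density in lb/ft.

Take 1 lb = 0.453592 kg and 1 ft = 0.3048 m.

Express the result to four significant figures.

0.01636 lb/ft

0.02434 kg/m is already 0.02434 kg/m
0.02434 kg/m ÷ 0.453592 kg/lb × 0.3048 m/ft = 0.0163557 lb/ft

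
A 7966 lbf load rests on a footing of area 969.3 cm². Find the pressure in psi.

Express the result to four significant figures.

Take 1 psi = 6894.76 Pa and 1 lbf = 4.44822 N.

7966 lbf × 4.44822 → 35434.5 N
969.3 cm² × 0.0001 → 0.09693 m²
P = F / A = 35434.5 N / 0.09693 m² = 365568 Pa
365568 Pa ÷ (6894.76 Pa/psi) = 53.0211 psi

53.02 psi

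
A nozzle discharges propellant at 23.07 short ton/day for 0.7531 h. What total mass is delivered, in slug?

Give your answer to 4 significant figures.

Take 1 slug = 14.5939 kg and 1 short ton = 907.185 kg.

23.07 short ton/day → 0.242231 kg/s
0.7531 h → 2711.16 s
m = ṁ × t = 0.242231 × 2711.16 = 656.727 kg
In slug: 656.727 / 14.5939 = 45.0001 slug

45.00 slug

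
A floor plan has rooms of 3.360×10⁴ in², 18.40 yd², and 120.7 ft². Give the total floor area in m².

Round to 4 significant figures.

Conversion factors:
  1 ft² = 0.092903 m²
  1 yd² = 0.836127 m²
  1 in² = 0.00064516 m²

48.28 m²

3.360×10⁴ in² × 0.00064516 = 21.6774 m²
18.40 yd² × 0.836127 = 15.3847 m²
120.7 ft² × 0.092903 = 11.2134 m²
Total: 21.6774 + 15.3847 + 11.2134 = 48.2755 m²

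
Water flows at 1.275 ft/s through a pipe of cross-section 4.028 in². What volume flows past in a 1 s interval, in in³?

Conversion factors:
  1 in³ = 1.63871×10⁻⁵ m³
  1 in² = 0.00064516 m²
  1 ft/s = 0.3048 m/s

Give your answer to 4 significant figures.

61.63 in³

1.275 ft/s × 0.3048 → 0.38862 m/s
4.028 in² × 0.00064516 → 0.0025987 m²
V = v × A × t = 0.38862 m/s × 0.0025987 m² × 1 s = 0.00100991 m³
0.00100991 m³ ÷ (1.63871×10⁻⁵ m³/in³) = 61.6284 in³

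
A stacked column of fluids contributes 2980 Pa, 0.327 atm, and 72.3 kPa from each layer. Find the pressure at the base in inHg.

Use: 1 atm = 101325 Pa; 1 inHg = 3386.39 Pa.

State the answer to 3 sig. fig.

2980 Pa (already Pa)
0.327 atm × 101325 = 33133.3 Pa
72.3 kPa × 1000 = 72300 Pa
Sum: 2980 + 33133.3 + 72300 = 108413 Pa
In inHg: 108413 / 3386.39 = 32.0143 inHg

32.0 inHg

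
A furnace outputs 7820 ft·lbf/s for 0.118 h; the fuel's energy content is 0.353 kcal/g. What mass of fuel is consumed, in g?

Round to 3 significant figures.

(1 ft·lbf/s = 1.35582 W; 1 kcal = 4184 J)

7820 ft·lbf/s → 10602.5 W
0.118 h → 424.8 s
E = P × t = 10602.5 × 424.8 = 4.50394×10⁶ J
0.353 kcal/g → 1.47695×10⁶ J/kg
m = E / e_s = 4.50394×10⁶ / 1.47695×10⁶ = 3.04949 kg
In g: 3.04949 / 0.001 = 3049.49 g

3050 g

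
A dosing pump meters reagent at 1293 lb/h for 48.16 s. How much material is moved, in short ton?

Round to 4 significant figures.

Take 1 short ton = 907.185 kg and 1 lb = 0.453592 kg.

0.008649 short ton

1293 lb/h → 0.162915 kg/s
m = ṁ × t = 0.162915 × 48.16 = 7.84599 kg
In short ton: 7.84599 / 907.185 = 0.00864872 short ton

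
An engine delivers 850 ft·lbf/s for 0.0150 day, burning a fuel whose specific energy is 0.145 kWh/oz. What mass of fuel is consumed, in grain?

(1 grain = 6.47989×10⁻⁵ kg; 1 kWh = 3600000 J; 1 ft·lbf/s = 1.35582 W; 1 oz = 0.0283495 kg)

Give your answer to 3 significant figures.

850 ft·lbf/s → 1152.45 W
0.0150 day → 1296 s
E = P × t = 1152.45 × 1296 = 1.49358×10⁶ J
0.145 kWh/oz → 1.8413×10⁷ J/kg
m = E / e_s = 1.49358×10⁶ / 1.8413×10⁷ = 0.0811155 kg
In grain: 0.0811155 / 6.47989×10⁻⁵ = 1251.8 grain

1250 grain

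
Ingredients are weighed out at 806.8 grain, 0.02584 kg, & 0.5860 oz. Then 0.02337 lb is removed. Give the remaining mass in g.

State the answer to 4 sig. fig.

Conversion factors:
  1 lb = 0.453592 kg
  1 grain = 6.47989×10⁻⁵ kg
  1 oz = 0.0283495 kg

806.8 grain × 6.47989×10⁻⁵ → 0.0522798 kg
0.02584 kg (already kg)
0.5860 oz × 0.0283495 → 0.0166128 kg
0.02337 lb × 0.453592 → 0.0106004 kg
Sum: 0.0522798 + 0.02584 + 0.0166128 − 0.0106004 = 0.0841322 kg
In g: 0.0841322 / 0.001 = 84.1322 g

84.13 g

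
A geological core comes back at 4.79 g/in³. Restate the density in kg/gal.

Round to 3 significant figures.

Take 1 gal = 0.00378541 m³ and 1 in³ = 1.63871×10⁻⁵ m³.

4.79 g/in³ × 0.001 kg/g ÷ 1.63871×10⁻⁵ m³/in³ = 292.303 kg/m³
292.303 kg/m³ × 0.00378541 m³/gal = 1.10649 kg/gal

1.11 kg/gal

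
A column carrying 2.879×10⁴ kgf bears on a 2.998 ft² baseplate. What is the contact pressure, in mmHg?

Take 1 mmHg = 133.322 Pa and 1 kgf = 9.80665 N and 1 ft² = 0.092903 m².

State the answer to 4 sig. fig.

2.879×10⁴ kgf × 9.80665 → 282333 N
2.998 ft² × 0.092903 → 0.278523 m²
P = F / A = 282333 N / 0.278523 m² = 1.01368×10⁶ Pa
1.01368×10⁶ Pa ÷ (133.322 Pa/mmHg) = 7603.25 mmHg

7603 mmHg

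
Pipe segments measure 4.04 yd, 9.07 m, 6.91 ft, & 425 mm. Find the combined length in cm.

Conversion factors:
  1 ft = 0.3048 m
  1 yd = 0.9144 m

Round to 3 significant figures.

1530 cm

4.04 yd × 0.9144 = 3.69418 m
9.07 m (already m)
6.91 ft × 0.3048 = 2.10617 m
425 mm × 0.001 = 0.425 m
Total: 3.69418 + 9.07 + 2.10617 + 0.425 = 15.2954 m
In cm: 15.2954 / 0.01 = 1529.54 cm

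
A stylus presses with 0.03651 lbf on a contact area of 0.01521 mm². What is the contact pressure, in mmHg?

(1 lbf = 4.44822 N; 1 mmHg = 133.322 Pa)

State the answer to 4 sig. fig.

0.03651 lbf × 4.44822 = 0.162405 N
0.01521 mm² × 10⁻⁶ = 1.521×10⁻⁸ m²
P = F / A = 0.162405 N / 1.521×10⁻⁸ m² = 1.06775×10⁷ Pa
1.06775×10⁷ Pa ÷ (133.322 Pa/mmHg) = 80088.1 mmHg

8.009×10⁴ mmHg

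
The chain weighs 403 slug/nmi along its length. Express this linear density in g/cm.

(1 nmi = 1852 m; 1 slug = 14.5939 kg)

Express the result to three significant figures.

403 slug/nmi × 14.5939 kg/slug ÷ 1852 m/nmi = 3.17567 kg/m
3.17567 kg/m ÷ 0.001 kg/g × 0.01 m/cm = 31.7567 g/cm

31.8 g/cm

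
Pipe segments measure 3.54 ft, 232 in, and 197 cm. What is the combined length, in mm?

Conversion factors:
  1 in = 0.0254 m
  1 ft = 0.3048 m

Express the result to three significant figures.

8940 mm

3.54 ft × 0.3048 = 1.07899 m
232 in × 0.0254 = 5.8928 m
197 cm × 0.01 = 1.97 m
Sum: 1.07899 + 5.8928 + 1.97 = 8.94179 m
In mm: 8.94179 / 0.001 = 8941.79 mm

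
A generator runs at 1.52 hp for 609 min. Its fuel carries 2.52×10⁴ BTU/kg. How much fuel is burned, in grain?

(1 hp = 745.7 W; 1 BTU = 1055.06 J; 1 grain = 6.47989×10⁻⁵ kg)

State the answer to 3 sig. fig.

1.52 hp → 1133.46 W
609 min → 36540 s
E = P × t = 1133.46 × 36540 = 4.14166×10⁷ J
2.52×10⁴ BTU/kg → 2.65875×10⁷ J/kg
m = E / e_s = 4.14166×10⁷ / 2.65875×10⁷ = 1.55775 kg
In grain: 1.55775 / 6.47989×10⁻⁵ = 24039.8 grain

2.40×10⁴ grain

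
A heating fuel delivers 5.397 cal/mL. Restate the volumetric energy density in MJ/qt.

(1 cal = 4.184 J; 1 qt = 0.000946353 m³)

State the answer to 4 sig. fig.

0.02137 MJ/qt

5.397 cal/mL × 4.184 J/cal ÷ 10⁻⁶ m³/mL = 2.2581×10⁷ J/m³
2.2581×10⁷ J/m³ ÷ 1000000 J/MJ × 0.000946353 m³/qt = 0.0213696 MJ/qt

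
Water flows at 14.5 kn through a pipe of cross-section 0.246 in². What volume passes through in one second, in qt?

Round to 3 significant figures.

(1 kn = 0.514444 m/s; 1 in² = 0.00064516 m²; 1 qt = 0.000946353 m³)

1.25 qt

14.5 kn × 0.514444 → 7.45944 m/s
0.246 in² × 0.00064516 → 1.58709×10⁻⁴ m²
V = v × A × t = 7.45944 m/s × 1.58709×10⁻⁴ m² × 1 s = 0.00118388 m³
0.00118388 m³ ÷ (0.000946353 m³/qt) = 1.25099 qt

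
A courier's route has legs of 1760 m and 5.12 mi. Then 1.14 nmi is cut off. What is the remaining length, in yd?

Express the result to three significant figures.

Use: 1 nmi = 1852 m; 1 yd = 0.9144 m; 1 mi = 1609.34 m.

1760 m (already m)
5.12 mi × 1609.34 = 8239.82 m
1.14 nmi × 1852 = 2111.28 m
Net: 1760 + 8239.82 − 2111.28 = 7888.54 m
In yd: 7888.54 / 0.9144 = 8627.01 yd

8630 yd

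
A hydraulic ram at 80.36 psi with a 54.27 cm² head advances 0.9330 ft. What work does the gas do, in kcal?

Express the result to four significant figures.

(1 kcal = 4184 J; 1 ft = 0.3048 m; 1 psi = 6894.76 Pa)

80.36 psi → 554063 Pa
54.27 cm² → 0.005427 m²
F = P × A = 554063 × 0.005427 = 3006.9 N
0.9330 ft → 0.284378 m
W = F × d = 3006.9 × 0.284378 = 855.096 J
In kcal: 855.096 / 4184 = 0.204373 kcal

0.2044 kcal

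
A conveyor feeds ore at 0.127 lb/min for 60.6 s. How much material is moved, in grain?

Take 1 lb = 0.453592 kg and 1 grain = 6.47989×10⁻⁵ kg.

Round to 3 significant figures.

0.127 lb/min → 9.60103×10⁻⁴ kg/s
m = ṁ × t = 9.60103×10⁻⁴ × 60.6 = 0.0581822 kg
In grain: 0.0581822 / 6.47989×10⁻⁵ = 897.889 grain

898 grain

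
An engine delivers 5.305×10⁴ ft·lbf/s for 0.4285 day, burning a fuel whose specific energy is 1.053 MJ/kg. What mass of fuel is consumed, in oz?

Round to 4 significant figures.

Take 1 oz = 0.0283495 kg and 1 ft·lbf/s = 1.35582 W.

5.305×10⁴ ft·lbf/s → 71926.3 W
0.4285 day → 37022.4 s
E = P × t = 71926.3 × 37022.4 = 2.66288×10⁹ J
1.053 MJ/kg → 1.053×10⁶ J/kg
m = E / e_s = 2.66288×10⁹ / 1.053×10⁶ = 2528.85 kg
In oz: 2528.85 / 0.0283495 = 89202.6 oz

8.920×10⁴ oz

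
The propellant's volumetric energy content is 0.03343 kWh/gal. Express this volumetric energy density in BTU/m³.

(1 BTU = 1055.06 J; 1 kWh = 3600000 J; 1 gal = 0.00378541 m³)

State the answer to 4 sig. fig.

3.013×10⁴ BTU/m³

0.03343 kWh/gal × 3600000 J/kWh ÷ 0.00378541 m³/gal = 3.17926×10⁷ J/m³
3.17926×10⁷ J/m³ ÷ 1055.06 J/BTU = 30133.5 BTU/m³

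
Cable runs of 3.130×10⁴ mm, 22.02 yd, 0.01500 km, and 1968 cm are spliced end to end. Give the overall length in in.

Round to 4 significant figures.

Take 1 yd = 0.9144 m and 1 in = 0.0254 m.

3390 in

3.130×10⁴ mm × 0.001 → 31.3 m
22.02 yd × 0.9144 → 20.1351 m
0.01500 km × 1000 → 15 m
1968 cm × 0.01 → 19.68 m
Total: 31.3 + 20.1351 + 15 + 19.68 = 86.1151 m
In in: 86.1151 / 0.0254 = 3390.36 in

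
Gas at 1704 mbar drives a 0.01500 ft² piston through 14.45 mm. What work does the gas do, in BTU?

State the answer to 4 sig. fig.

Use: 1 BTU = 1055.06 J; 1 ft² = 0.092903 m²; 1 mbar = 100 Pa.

1704 mbar → 170400 Pa
0.01500 ft² → 0.00139354 m²
F = P × A = 170400 × 0.00139354 = 237.459 N
14.45 mm → 0.01445 m
W = F × d = 237.459 × 0.01445 = 3.43128 J
In BTU: 3.43128 / 1055.06 = 0.00325221 BTU

0.003252 BTU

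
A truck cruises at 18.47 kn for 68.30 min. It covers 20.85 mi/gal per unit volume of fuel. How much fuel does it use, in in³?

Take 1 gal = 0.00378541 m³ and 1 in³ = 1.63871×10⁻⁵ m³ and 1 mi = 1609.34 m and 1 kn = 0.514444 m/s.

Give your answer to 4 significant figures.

18.47 kn → 9.50178 m/s
68.30 min → 4098 s
d = v × t = 9.50178 × 4098 = 38938.3 m
20.85 mi/gal → 8.86423×10⁶ m/m³
V = d / (distance per unit fuel) = 38938.3 / 8.86423×10⁶ = 0.00439274 m³
In in³: 0.00439274 / 1.63871×10⁻⁵ = 268.061 in³

268.1 in³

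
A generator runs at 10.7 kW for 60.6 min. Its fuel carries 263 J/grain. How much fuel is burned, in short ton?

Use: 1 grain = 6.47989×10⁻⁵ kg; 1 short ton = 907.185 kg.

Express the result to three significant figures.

10.7 kW → 10700 W
60.6 min → 3636 s
E = P × t = 10700 × 3636 = 3.89052×10⁷ J
263 J/grain → 4.05871×10⁶ J/kg
m = E / e_s = 3.89052×10⁷ / 4.05871×10⁶ = 9.58561 kg
In short ton: 9.58561 / 907.185 = 0.0105663 short ton

0.0106 short ton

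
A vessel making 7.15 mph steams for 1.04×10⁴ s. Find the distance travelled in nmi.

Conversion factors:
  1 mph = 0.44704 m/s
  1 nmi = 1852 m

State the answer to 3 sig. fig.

7.15 mph × 0.44704 = 3.19634 m/s
d = v × t = 3.19634 m/s × 10400 s = 33241.9 m
33241.9 m ÷ (1852 m/nmi) = 17.9492 nmi

17.9 nmi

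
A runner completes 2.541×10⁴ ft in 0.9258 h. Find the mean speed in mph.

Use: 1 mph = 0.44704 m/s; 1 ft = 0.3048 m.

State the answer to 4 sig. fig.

2.541×10⁴ ft × 0.3048 = 7744.97 m
0.9258 h × 3600 = 3332.88 s
v = d / t = 7744.97 m / 3332.88 s = 2.32381 m/s
2.32381 m/s ÷ (0.44704 m/s/mph) = 5.19821 mph

5.198 mph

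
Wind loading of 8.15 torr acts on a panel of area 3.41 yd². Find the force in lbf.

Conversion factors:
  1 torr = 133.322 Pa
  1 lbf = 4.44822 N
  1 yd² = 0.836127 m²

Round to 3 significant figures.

8.15 torr × 133.322 → 1086.57 Pa
3.41 yd² × 0.836127 → 2.85119 m²
F = P × A = 1086.57 Pa × 2.85119 m² = 3098.02 N
3098.02 N ÷ (4.44822 N/lbf) = 696.463 lbf

696 lbf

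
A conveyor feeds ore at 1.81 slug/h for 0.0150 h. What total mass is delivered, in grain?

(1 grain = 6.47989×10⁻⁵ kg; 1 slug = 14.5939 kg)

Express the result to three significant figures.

6110 grain

1.81 slug/h → 0.00733749 kg/s
0.0150 h → 54 s
m = ṁ × t = 0.00733749 × 54 = 0.396224 kg
In grain: 0.396224 / 6.47989×10⁻⁵ = 6114.67 grain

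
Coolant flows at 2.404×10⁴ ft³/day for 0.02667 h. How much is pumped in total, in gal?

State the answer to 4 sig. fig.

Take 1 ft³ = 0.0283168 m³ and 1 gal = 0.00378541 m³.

2.404×10⁴ ft³/day → 0.00787889 m³/s
0.02667 h → 96.012 s
V = Q × t = 0.00787889 × 96.012 = 0.756468 m³
In gal: 0.756468 / 0.00378541 = 199.838 gal

199.8 gal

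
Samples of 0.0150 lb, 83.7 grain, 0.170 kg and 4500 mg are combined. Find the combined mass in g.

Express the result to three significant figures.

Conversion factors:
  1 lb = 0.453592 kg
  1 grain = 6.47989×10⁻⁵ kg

0.0150 lb × 0.453592 = 0.00680388 kg
83.7 grain × 6.47989×10⁻⁵ = 0.00542367 kg
0.170 kg (already kg)
4500 mg × 10⁻⁶ = 0.0045 kg
Sum: 0.00680388 + 0.00542367 + 0.17 + 0.0045 = 0.186728 kg
In g: 0.186728 / 0.001 = 186.728 g

187 g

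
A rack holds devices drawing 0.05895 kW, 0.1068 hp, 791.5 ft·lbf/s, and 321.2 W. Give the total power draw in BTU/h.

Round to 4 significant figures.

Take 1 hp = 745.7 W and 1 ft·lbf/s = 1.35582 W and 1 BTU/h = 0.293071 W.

0.05895 kW × 1000 = 58.95 W
0.1068 hp × 745.7 = 79.6408 W
791.5 ft·lbf/s × 1.35582 = 1073.13 W
321.2 W (already W)
Total: 58.95 + 79.6408 + 1073.13 + 321.2 = 1532.92 W
In BTU/h: 1532.92 / 0.293071 = 5230.54 BTU/h

5231 BTU/h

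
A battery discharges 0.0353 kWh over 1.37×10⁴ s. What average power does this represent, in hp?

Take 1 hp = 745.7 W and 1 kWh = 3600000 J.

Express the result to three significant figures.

0.0124 hp

0.0353 kWh × 3600000 → 127080 J
P = E / t = 127080 J / 13700 s = 9.27591 W
9.27591 W ÷ (745.7 W/hp) = 0.0124392 hp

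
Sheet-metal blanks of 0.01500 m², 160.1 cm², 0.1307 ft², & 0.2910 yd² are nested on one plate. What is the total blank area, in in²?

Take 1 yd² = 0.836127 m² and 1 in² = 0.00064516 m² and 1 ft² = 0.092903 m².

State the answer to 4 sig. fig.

444.0 in²

0.01500 m² (already m²)
160.1 cm² × 0.0001 = 0.01601 m²
0.1307 ft² × 0.092903 = 0.0121424 m²
0.2910 yd² × 0.836127 = 0.243313 m²
Total: 0.015 + 0.01601 + 0.0121424 + 0.243313 = 0.286465 m²
In in²: 0.286465 / 0.00064516 = 444.022 in²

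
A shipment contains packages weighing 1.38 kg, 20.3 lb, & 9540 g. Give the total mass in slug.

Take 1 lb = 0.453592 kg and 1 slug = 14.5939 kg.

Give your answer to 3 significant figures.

1.38 kg (already kg)
20.3 lb × 0.453592 = 9.20792 kg
9540 g × 0.001 = 9.54 kg
Total: 1.38 + 9.20792 + 9.54 = 20.1279 kg
In slug: 20.1279 / 14.5939 = 1.3792 slug

1.38 slug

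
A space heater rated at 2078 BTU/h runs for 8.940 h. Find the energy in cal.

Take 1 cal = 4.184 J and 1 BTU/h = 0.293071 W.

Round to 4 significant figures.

4.685×10⁶ cal

2078 BTU/h × 0.293071 = 609.002 W
8.940 h × 3600 = 32184 s
E = P × t = 609.002 W × 32184 s = 1.96001×10⁷ J
1.96001×10⁷ J ÷ (4.184 J/cal) = 4.68454×10⁶ cal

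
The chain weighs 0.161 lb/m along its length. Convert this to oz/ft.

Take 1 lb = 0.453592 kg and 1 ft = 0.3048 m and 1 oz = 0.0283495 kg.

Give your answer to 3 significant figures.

0.161 lb/m × 0.453592 kg/lb = 0.0730283 kg/m
0.0730283 kg/m ÷ 0.0283495 kg/oz × 0.3048 m/ft = 0.785165 oz/ft

0.785 oz/ft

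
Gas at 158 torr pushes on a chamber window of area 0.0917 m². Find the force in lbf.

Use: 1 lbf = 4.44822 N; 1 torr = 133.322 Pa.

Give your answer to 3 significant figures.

158 torr × 133.322 = 21064.9 Pa
F = P × A = 21064.9 Pa × 0.0917 m² = 1931.65 N
1931.65 N ÷ (4.44822 N/lbf) = 434.252 lbf

434 lbf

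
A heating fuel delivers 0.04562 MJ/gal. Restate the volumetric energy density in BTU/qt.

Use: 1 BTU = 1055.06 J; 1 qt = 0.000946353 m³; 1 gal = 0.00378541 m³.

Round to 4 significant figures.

0.04562 MJ/gal × 1000000 J/MJ ÷ 0.00378541 m³/gal = 1.20515×10⁷ J/m³
1.20515×10⁷ J/m³ ÷ 1055.06 J/BTU × 0.000946353 m³/qt = 10.8098 BTU/qt

10.81 BTU/qt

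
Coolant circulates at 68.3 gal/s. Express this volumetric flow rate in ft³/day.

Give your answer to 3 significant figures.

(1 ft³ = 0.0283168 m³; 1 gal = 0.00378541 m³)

68.3 gal/s × 0.00378541 m³/gal = 0.258544 m³/s
0.258544 m³/s ÷ 0.0283168 m³/ft³ × 86400 s/day = 788867 ft³/day

7.89×10⁵ ft³/day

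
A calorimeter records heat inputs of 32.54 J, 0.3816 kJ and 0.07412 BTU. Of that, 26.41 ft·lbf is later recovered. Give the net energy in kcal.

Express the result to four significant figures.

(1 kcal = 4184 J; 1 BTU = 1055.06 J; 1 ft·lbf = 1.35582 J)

32.54 J (already J)
0.3816 kJ × 1000 = 381.6 J
0.07412 BTU × 1055.06 = 78.201 J
26.41 ft·lbf × 1.35582 = 35.8072 J
Result: 32.54 + 381.6 + 78.201 − 35.8072 = 456.534 J
In kcal: 456.534 / 4184 = 0.109114 kcal

0.1091 kcal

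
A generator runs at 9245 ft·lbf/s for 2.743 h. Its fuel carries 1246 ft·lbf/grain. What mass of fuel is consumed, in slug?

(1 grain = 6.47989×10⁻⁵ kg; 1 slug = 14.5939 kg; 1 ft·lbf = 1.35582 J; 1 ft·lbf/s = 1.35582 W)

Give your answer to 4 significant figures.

9245 ft·lbf/s → 12534.6 W
2.743 h → 9874.8 s
E = P × t = 12534.6 × 9874.8 = 1.23777×10⁸ J
1246 ft·lbf/grain → 2.60707×10⁷ J/kg
m = E / e_s = 1.23777×10⁸ / 2.60707×10⁷ = 4.74774 kg
In slug: 4.74774 / 14.5939 = 0.325324 slug

0.3253 slug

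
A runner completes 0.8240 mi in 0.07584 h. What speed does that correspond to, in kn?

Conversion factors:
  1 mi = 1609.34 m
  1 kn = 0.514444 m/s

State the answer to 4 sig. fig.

9.441 kn

0.8240 mi × 1609.34 = 1326.1 m
0.07584 h × 3600 = 273.024 s
v = d / t = 1326.1 m / 273.024 s = 4.85708 m/s
4.85708 m/s ÷ (0.514444 m/s/kn) = 9.44142 kn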